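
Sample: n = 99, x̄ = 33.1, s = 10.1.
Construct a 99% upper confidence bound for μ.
μ ≤ 35.50

Upper bound (one-sided):
t* = 2.365 (one-sided for 99%)
Upper bound = x̄ + t* · s/√n = 33.1 + 2.365 · 10.1/√99 = 35.50

We are 99% confident that μ ≤ 35.50.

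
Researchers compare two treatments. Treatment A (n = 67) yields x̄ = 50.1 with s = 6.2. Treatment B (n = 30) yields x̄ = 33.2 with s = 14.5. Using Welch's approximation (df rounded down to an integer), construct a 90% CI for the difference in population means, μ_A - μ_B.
(12.24, 21.56)

Difference: x̄₁ - x̄₂ = 16.90
SE = √(s₁²/n₁ + s₂²/n₂) = √(6.2²/67 + 14.5²/30) = 2.7536
df = 33.84 → 33 (Welch–Satterthwaite, rounded down)
t* = 1.692

CI: 16.90 ± 1.692 · 2.7536 = 16.90 ± 4.66 = (12.24, 21.56)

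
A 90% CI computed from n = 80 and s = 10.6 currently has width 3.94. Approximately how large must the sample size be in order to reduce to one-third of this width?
n ≈ 720

CI width ∝ 1/√n
To reduce width by factor 3, need √n to grow by 3 → need 3² = 9 times as many samples.

Current: n = 80, width = 3.94
New: n = 720, width ≈ 1.30

Width reduced by factor of 3.94/1.30 = 3.03.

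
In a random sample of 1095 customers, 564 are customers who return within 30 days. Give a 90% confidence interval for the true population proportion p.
(0.490, 0.540)

Proportion CI:
p̂ = 564/1095 = 0.51507
SE = √(p̂(1-p̂)/n) = √(0.51507 · 0.48493 / 1095) = 0.01510

z* = 1.645
Margin = z* · SE = 1.645 · 0.01510 = 0.0248

CI: 0.51507 ± 0.0248 = (0.490, 0.540)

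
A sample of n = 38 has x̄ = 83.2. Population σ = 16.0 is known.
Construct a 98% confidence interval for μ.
(77.16, 89.24)

z-interval (σ known):
z* = 2.326 for 98% confidence

Margin of error = z* · σ/√n = 2.326 · 16.0/√38 = 6.04

CI: (83.2 - 6.04, 83.2 + 6.04) = (77.16, 89.24)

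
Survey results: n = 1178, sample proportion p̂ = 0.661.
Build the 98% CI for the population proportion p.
(0.629, 0.693)

Proportion CI:
SE = √(p̂(1-p̂)/n) = √(0.661 · 0.339 / 1178) = 0.01379

z* = 2.326
Margin = z* · SE = 2.326 · 0.01379 = 0.0321

CI: 0.661 ± 0.0321 = (0.629, 0.693)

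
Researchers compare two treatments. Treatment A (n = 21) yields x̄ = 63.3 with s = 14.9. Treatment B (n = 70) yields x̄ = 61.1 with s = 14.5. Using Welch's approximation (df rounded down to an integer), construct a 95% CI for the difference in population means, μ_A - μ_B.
(-5.31, 9.71)

Difference: x̄₁ - x̄₂ = 2.20
SE = √(s₁²/n₁ + s₂²/n₂) = √(14.9²/21 + 14.5²/70) = 3.6845
df = 32.22 → 32 (Welch–Satterthwaite, rounded down)
t* = 2.037

CI: 2.20 ± 2.037 · 3.6845 = 2.20 ± 7.51 = (-5.31, 9.71)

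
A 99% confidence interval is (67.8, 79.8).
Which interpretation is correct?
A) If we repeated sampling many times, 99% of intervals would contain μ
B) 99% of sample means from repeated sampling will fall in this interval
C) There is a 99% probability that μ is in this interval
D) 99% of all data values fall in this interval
A

A) Correct — this is the frequentist long-run coverage interpretation.
B) Wrong — coverage applies to intervals containing μ, not to future x̄ values.
C) Wrong — μ is fixed; the randomness lives in the interval, not in μ.
D) Wrong — a CI is about the parameter μ, not individual data values.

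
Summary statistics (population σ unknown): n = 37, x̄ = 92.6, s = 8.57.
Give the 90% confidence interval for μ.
(90.22, 94.98)

t-interval (σ unknown):
df = n - 1 = 36
t* = 1.688 for 90% confidence

Margin of error = t* · s/√n = 1.688 · 8.57/√37 = 2.38

CI: (90.22, 94.98)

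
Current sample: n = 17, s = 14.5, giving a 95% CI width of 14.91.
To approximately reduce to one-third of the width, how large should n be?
n ≈ 153

CI width ∝ 1/√n
To reduce width by factor 3, need √n to grow by 3 → need 3² = 9 times as many samples.

Current: n = 17, width = 14.91
New: n = 153, width ≈ 4.63

Width reduced by factor of 14.91/4.63 = 3.22.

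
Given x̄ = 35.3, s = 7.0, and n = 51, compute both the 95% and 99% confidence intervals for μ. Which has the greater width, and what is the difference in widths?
99% CI is wider by 1.31

df = 50
95% CI: t* = 2.009, (33.33, 37.27), width = 2 · t* · s/√n = 3.94
99% CI: t* = 2.678, (32.68, 37.92), width = 2 · t* · s/√n = 5.25

The 99% CI is wider by 5.25 - 3.94 = 1.31.
Higher confidence requires a wider interval.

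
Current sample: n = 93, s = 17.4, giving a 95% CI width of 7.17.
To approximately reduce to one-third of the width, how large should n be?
n ≈ 837

CI width ∝ 1/√n
To reduce width by factor 3, need √n to grow by 3 → need 3² = 9 times as many samples.

Current: n = 93, width = 7.17
New: n = 837, width ≈ 2.36

Width reduced by factor of 7.17/2.36 = 3.04.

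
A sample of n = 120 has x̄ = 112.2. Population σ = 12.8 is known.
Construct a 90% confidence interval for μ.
(110.28, 114.12)

z-interval (σ known):
z* = 1.645 for 90% confidence

Margin of error = z* · σ/√n = 1.645 · 12.8/√120 = 1.92

CI: (112.2 - 1.92, 112.2 + 1.92) = (110.28, 114.12)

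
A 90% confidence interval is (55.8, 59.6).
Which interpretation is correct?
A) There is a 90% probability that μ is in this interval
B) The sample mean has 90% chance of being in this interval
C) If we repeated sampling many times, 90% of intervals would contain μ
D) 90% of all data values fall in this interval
C

A) Wrong — μ is fixed; the randomness lives in the interval, not in μ.
B) Wrong — x̄ is observed and sits in the interval by construction.
C) Correct — this is the frequentist long-run coverage interpretation.
D) Wrong — a CI is about the parameter μ, not individual data values.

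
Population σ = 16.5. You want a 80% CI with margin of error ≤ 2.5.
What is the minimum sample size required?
n ≥ 72

For margin E ≤ 2.5:
n ≥ (z* · σ / E)²
n ≥ (1.282 · 16.5 / 2.5)²
n ≥ 71.59

Minimum n = 72 (rounding up)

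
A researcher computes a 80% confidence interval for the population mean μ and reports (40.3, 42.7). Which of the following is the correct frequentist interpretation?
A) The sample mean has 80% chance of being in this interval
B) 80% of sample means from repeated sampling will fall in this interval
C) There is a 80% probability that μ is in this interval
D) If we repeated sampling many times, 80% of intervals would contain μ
D

A) Wrong — x̄ is observed and sits in the interval by construction.
B) Wrong — coverage applies to intervals containing μ, not to future x̄ values.
C) Wrong — μ is fixed; the randomness lives in the interval, not in μ.
D) Correct — this is the frequentist long-run coverage interpretation.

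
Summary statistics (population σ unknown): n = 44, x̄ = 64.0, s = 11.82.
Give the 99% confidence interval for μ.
(59.20, 68.80)

t-interval (σ unknown):
df = n - 1 = 43
t* = 2.695 for 99% confidence

Margin of error = t* · s/√n = 2.695 · 11.82/√44 = 4.80

CI: (59.20, 68.80)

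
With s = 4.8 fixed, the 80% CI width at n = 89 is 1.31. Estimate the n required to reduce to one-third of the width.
n ≈ 801

CI width ∝ 1/√n
To reduce width by factor 3, need √n to grow by 3 → need 3² = 9 times as many samples.

Current: n = 89, width = 1.31
New: n = 801, width ≈ 0.44

Width reduced by factor of 1.31/0.44 = 2.98.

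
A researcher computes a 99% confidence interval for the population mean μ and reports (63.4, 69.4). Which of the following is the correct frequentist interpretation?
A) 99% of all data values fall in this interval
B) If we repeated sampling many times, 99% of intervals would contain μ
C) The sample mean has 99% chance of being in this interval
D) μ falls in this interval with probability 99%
B

A) Wrong — a CI is about the parameter μ, not individual data values.
B) Correct — this is the frequentist long-run coverage interpretation.
C) Wrong — x̄ is observed and sits in the interval by construction.
D) Wrong — μ is fixed; the randomness lives in the interval, not in μ.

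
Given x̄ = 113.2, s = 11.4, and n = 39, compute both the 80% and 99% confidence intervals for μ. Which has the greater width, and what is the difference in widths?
99% CI is wider by 5.14

df = 38
80% CI: t* = 1.304, (110.82, 115.58), width = 2 · t* · s/√n = 4.76
99% CI: t* = 2.712, (108.25, 118.15), width = 2 · t* · s/√n = 9.90

The 99% CI is wider by 9.90 - 4.76 = 5.14.
Higher confidence requires a wider interval.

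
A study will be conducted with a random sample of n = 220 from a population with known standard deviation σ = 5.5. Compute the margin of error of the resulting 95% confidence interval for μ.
Margin of error = 0.73

Margin of error = z* · σ/√n
= 1.960 · 5.5/√220
= 1.960 · 5.5/14.8324
= 0.73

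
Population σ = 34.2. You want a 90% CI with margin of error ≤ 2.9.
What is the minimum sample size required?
n ≥ 377

For margin E ≤ 2.9:
n ≥ (z* · σ / E)²
n ≥ (1.645 · 34.2 / 2.9)²
n ≥ 376.35

Minimum n = 377 (rounding up)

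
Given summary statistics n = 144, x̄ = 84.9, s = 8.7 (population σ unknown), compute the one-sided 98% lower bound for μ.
μ ≥ 83.40

Lower bound (one-sided):
t* = 2.073 (one-sided for 98%)
Lower bound = x̄ - t* · s/√n = 84.9 - 2.073 · 8.7/√144 = 83.40

We are 98% confident that μ ≥ 83.40.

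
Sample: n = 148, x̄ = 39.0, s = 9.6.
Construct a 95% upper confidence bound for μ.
μ ≤ 40.31

Upper bound (one-sided):
t* = 1.655 (one-sided for 95%)
Upper bound = x̄ + t* · s/√n = 39.0 + 1.655 · 9.6/√148 = 40.31

We are 95% confident that μ ≤ 40.31.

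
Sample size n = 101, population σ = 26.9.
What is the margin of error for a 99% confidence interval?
Margin of error = 6.90

Margin of error = z* · σ/√n
= 2.576 · 26.9/√101
= 2.576 · 26.9/10.0499
= 6.90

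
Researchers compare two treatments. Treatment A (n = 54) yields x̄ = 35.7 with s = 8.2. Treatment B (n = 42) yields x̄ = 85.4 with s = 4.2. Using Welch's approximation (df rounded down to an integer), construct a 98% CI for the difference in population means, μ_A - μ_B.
(-52.76, -46.64)

Difference: x̄₁ - x̄₂ = -49.70
SE = √(s₁²/n₁ + s₂²/n₂) = √(8.2²/54 + 4.2²/42) = 1.2904
df = 82.63 → 82 (Welch–Satterthwaite, rounded down)
t* = 2.373

CI: -49.70 ± 2.373 · 1.2904 = -49.70 ± 3.06 = (-52.76, -46.64)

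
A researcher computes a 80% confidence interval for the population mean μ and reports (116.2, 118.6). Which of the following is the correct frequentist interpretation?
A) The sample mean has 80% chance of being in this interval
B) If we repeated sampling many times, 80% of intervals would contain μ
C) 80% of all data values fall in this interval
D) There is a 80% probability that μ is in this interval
B

A) Wrong — x̄ is observed and sits in the interval by construction.
B) Correct — this is the frequentist long-run coverage interpretation.
C) Wrong — a CI is about the parameter μ, not individual data values.
D) Wrong — μ is fixed; the randomness lives in the interval, not in μ.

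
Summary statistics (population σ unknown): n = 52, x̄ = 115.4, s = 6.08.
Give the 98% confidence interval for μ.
(113.37, 117.43)

t-interval (σ unknown):
df = n - 1 = 51
t* = 2.402 for 98% confidence

Margin of error = t* · s/√n = 2.402 · 6.08/√52 = 2.03

CI: (113.37, 117.43)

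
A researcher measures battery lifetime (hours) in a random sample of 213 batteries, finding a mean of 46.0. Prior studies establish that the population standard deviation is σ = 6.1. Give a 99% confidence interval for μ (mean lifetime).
(44.92, 47.08)

z-interval (σ known):
z* = 2.576 for 99% confidence

Margin of error = z* · σ/√n = 2.576 · 6.1/√213 = 1.08

CI: (46.0 - 1.08, 46.0 + 1.08) = (44.92, 47.08)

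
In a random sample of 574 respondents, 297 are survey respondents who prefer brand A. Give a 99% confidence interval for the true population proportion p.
(0.464, 0.571)

Proportion CI:
p̂ = 297/574 = 0.51742
SE = √(p̂(1-p̂)/n) = √(0.51742 · 0.48258 / 574) = 0.02086

z* = 2.576
Margin = z* · SE = 2.576 · 0.02086 = 0.0537

CI: 0.51742 ± 0.0537 = (0.464, 0.571)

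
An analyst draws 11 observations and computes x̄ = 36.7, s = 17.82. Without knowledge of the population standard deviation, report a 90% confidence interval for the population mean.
(26.96, 46.44)

t-interval (σ unknown):
df = n - 1 = 10
t* = 1.812 for 90% confidence

Margin of error = t* · s/√n = 1.812 · 17.82/√11 = 9.74

CI: (26.96, 46.44)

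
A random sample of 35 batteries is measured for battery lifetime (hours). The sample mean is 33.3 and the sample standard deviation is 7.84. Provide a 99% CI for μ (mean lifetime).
(29.68, 36.92)

t-interval (σ unknown):
df = n - 1 = 34
t* = 2.728 for 99% confidence

Margin of error = t* · s/√n = 2.728 · 7.84/√35 = 3.62

CI: (29.68, 36.92)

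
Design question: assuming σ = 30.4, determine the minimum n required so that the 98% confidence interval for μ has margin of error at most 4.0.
n ≥ 313

For margin E ≤ 4.0:
n ≥ (z* · σ / E)²
n ≥ (2.326 · 30.4 / 4.0)²
n ≥ 312.50

Minimum n = 313 (rounding up)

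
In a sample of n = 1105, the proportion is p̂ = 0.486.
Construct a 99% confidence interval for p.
(0.447, 0.525)

Proportion CI:
SE = √(p̂(1-p̂)/n) = √(0.486 · 0.514 / 1105) = 0.01504

z* = 2.576
Margin = z* · SE = 2.576 · 0.01504 = 0.0387

CI: 0.486 ± 0.0387 = (0.447, 0.525)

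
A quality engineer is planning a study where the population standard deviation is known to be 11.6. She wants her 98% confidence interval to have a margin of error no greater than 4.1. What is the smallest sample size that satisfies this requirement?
n ≥ 44

For margin E ≤ 4.1:
n ≥ (z* · σ / E)²
n ≥ (2.326 · 11.6 / 4.1)²
n ≥ 43.31

Minimum n = 44 (rounding up)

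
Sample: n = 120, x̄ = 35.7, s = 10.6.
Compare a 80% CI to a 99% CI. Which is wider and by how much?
99% CI is wider by 2.58

df = 119
80% CI: t* = 1.289, (34.45, 36.95), width = 2 · t* · s/√n = 2.49
99% CI: t* = 2.618, (33.17, 38.23), width = 2 · t* · s/√n = 5.07

The 99% CI is wider by 5.07 - 2.49 = 2.58.
Higher confidence requires a wider interval.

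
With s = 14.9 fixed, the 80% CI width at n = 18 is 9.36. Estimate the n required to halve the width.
n ≈ 72

CI width ∝ 1/√n
To reduce width by factor 2, need √n to grow by 2 → need 2² = 4 times as many samples.

Current: n = 18, width = 9.36
New: n = 72, width ≈ 4.54

Width reduced by factor of 9.36/4.54 = 2.06.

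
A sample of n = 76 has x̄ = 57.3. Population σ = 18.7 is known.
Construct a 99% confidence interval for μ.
(51.77, 62.83)

z-interval (σ known):
z* = 2.576 for 99% confidence

Margin of error = z* · σ/√n = 2.576 · 18.7/√76 = 5.53

CI: (57.3 - 5.53, 57.3 + 5.53) = (51.77, 62.83)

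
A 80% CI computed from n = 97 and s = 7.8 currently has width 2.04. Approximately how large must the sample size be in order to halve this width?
n ≈ 388

CI width ∝ 1/√n
To reduce width by factor 2, need √n to grow by 2 → need 2² = 4 times as many samples.

Current: n = 97, width = 2.04
New: n = 388, width ≈ 1.02

Width reduced by factor of 2.04/1.02 = 2.00.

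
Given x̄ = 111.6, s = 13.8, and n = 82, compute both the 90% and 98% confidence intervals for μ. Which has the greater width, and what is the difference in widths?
98% CI is wider by 2.16

df = 81
90% CI: t* = 1.664, (109.06, 114.14), width = 2 · t* · s/√n = 5.07
98% CI: t* = 2.373, (107.98, 115.22), width = 2 · t* · s/√n = 7.23

The 98% CI is wider by 7.23 - 5.07 = 2.16.
Higher confidence requires a wider interval.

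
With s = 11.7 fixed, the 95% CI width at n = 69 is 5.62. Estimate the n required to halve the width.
n ≈ 276

CI width ∝ 1/√n
To reduce width by factor 2, need √n to grow by 2 → need 2² = 4 times as many samples.

Current: n = 69, width = 5.62
New: n = 276, width ≈ 2.77

Width reduced by factor of 5.62/2.77 = 2.03.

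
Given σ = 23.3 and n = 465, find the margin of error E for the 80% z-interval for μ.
Margin of error = 1.39

Margin of error = z* · σ/√n
= 1.282 · 23.3/√465
= 1.282 · 23.3/21.5639
= 1.39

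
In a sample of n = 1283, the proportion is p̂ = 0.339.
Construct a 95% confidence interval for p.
(0.313, 0.365)

Proportion CI:
SE = √(p̂(1-p̂)/n) = √(0.339 · 0.661 / 1283) = 0.01322

z* = 1.960
Margin = z* · SE = 1.960 · 0.01322 = 0.0259

CI: 0.339 ± 0.0259 = (0.313, 0.365)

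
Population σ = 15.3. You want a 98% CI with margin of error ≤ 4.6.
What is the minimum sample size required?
n ≥ 60

For margin E ≤ 4.6:
n ≥ (z* · σ / E)²
n ≥ (2.326 · 15.3 / 4.6)²
n ≥ 59.85

Minimum n = 60 (rounding up)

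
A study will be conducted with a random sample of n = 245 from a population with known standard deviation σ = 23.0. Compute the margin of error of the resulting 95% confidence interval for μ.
Margin of error = 2.88

Margin of error = z* · σ/√n
= 1.960 · 23.0/√245
= 1.960 · 23.0/15.6525
= 2.88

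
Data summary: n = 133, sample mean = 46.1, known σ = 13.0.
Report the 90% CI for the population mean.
(44.25, 47.95)

z-interval (σ known):
z* = 1.645 for 90% confidence

Margin of error = z* · σ/√n = 1.645 · 13.0/√133 = 1.85

CI: (46.1 - 1.85, 46.1 + 1.85) = (44.25, 47.95)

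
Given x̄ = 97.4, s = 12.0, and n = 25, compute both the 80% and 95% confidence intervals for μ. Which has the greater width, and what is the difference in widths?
95% CI is wider by 3.58

df = 24
80% CI: t* = 1.318, (94.24, 100.56), width = 2 · t* · s/√n = 6.33
95% CI: t* = 2.064, (92.45, 102.35), width = 2 · t* · s/√n = 9.91

The 95% CI is wider by 9.91 - 6.33 = 3.58.
Higher confidence requires a wider interval.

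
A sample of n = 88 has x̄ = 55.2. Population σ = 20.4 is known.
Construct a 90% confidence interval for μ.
(51.62, 58.78)

z-interval (σ known):
z* = 1.645 for 90% confidence

Margin of error = z* · σ/√n = 1.645 · 20.4/√88 = 3.58

CI: (55.2 - 3.58, 55.2 + 3.58) = (51.62, 58.78)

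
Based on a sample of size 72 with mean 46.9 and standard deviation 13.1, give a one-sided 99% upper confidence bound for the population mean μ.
μ ≤ 50.57

Upper bound (one-sided):
t* = 2.380 (one-sided for 99%)
Upper bound = x̄ + t* · s/√n = 46.9 + 2.380 · 13.1/√72 = 50.57

We are 99% confident that μ ≤ 50.57.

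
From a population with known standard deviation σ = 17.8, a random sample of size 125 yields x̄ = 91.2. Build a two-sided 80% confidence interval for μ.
(89.16, 93.24)

z-interval (σ known):
z* = 1.282 for 80% confidence

Margin of error = z* · σ/√n = 1.282 · 17.8/√125 = 2.04

CI: (91.2 - 2.04, 91.2 + 2.04) = (89.16, 93.24)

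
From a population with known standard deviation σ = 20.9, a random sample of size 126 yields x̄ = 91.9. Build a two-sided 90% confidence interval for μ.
(88.84, 94.96)

z-interval (σ known):
z* = 1.645 for 90% confidence

Margin of error = z* · σ/√n = 1.645 · 20.9/√126 = 3.06

CI: (91.9 - 3.06, 91.9 + 3.06) = (88.84, 94.96)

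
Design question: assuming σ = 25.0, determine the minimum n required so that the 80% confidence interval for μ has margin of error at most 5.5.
n ≥ 34

For margin E ≤ 5.5:
n ≥ (z* · σ / E)²
n ≥ (1.282 · 25.0 / 5.5)²
n ≥ 33.96

Minimum n = 34 (rounding up)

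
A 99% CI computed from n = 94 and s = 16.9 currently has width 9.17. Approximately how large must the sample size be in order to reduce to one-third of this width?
n ≈ 846

CI width ∝ 1/√n
To reduce width by factor 3, need √n to grow by 3 → need 3² = 9 times as many samples.

Current: n = 94, width = 9.17
New: n = 846, width ≈ 3.00

Width reduced by factor of 9.17/3.00 = 3.06.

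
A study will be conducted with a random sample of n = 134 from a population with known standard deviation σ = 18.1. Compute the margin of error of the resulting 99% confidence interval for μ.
Margin of error = 4.03

Margin of error = z* · σ/√n
= 2.576 · 18.1/√134
= 2.576 · 18.1/11.5758
= 4.03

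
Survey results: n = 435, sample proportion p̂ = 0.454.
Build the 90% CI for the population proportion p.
(0.415, 0.493)

Proportion CI:
SE = √(p̂(1-p̂)/n) = √(0.454 · 0.546 / 435) = 0.02387

z* = 1.645
Margin = z* · SE = 1.645 · 0.02387 = 0.0393

CI: 0.454 ± 0.0393 = (0.415, 0.493)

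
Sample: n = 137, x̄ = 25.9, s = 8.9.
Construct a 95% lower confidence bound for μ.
μ ≥ 24.64

Lower bound (one-sided):
t* = 1.656 (one-sided for 95%)
Lower bound = x̄ - t* · s/√n = 25.9 - 1.656 · 8.9/√137 = 24.64

We are 95% confident that μ ≥ 24.64.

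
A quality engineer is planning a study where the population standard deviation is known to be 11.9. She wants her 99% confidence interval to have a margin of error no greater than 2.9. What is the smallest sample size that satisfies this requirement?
n ≥ 112

For margin E ≤ 2.9:
n ≥ (z* · σ / E)²
n ≥ (2.576 · 11.9 / 2.9)²
n ≥ 111.74

Minimum n = 112 (rounding up)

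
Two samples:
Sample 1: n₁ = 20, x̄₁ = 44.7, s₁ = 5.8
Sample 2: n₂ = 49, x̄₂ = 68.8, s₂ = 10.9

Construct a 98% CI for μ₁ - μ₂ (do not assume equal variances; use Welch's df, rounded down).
(-28.94, -19.26)

Difference: x̄₁ - x̄₂ = -24.10
SE = √(s₁²/n₁ + s₂²/n₂) = √(5.8²/20 + 10.9²/49) = 2.0265
df = 62.14 → 62 (Welch–Satterthwaite, rounded down)
t* = 2.388

CI: -24.10 ± 2.388 · 2.0265 = -24.10 ± 4.84 = (-28.94, -19.26)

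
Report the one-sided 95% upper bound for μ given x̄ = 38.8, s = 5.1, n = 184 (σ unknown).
μ ≤ 39.42

Upper bound (one-sided):
t* = 1.653 (one-sided for 95%)
Upper bound = x̄ + t* · s/√n = 38.8 + 1.653 · 5.1/√184 = 39.42

We are 95% confident that μ ≤ 39.42.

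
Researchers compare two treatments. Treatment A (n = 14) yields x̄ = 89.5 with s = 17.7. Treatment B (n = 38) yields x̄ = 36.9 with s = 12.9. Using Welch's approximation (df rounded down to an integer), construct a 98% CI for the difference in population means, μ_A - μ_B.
(39.40, 65.80)

Difference: x̄₁ - x̄₂ = 52.60
SE = √(s₁²/n₁ + s₂²/n₂) = √(17.7²/14 + 12.9²/38) = 5.1727
df = 18.34 → 18 (Welch–Satterthwaite, rounded down)
t* = 2.552

CI: 52.60 ± 2.552 · 5.1727 = 52.60 ± 13.20 = (39.40, 65.80)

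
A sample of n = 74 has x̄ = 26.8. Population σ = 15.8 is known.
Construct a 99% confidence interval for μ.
(22.07, 31.53)

z-interval (σ known):
z* = 2.576 for 99% confidence

Margin of error = z* · σ/√n = 2.576 · 15.8/√74 = 4.73

CI: (26.8 - 4.73, 26.8 + 4.73) = (22.07, 31.53)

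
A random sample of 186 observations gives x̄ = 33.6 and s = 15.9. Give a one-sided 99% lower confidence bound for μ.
μ ≥ 30.86

Lower bound (one-sided):
t* = 2.347 (one-sided for 99%)
Lower bound = x̄ - t* · s/√n = 33.6 - 2.347 · 15.9/√186 = 30.86

We are 99% confident that μ ≥ 30.86.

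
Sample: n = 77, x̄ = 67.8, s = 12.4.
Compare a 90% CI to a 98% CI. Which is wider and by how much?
98% CI is wider by 2.01

df = 76
90% CI: t* = 1.665, (65.45, 70.15), width = 2 · t* · s/√n = 4.71
98% CI: t* = 2.376, (64.44, 71.16), width = 2 · t* · s/√n = 6.72

The 98% CI is wider by 6.72 - 4.71 = 2.01.
Higher confidence requires a wider interval.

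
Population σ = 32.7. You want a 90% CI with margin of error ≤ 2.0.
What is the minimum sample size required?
n ≥ 724

For margin E ≤ 2.0:
n ≥ (z* · σ / E)²
n ≥ (1.645 · 32.7 / 2.0)²
n ≥ 723.38

Minimum n = 724 (rounding up)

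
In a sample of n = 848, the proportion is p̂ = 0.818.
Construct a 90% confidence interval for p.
(0.796, 0.840)

Proportion CI:
SE = √(p̂(1-p̂)/n) = √(0.818 · 0.182 / 848) = 0.01325

z* = 1.645
Margin = z* · SE = 1.645 · 0.01325 = 0.0218

CI: 0.818 ± 0.0218 = (0.796, 0.840)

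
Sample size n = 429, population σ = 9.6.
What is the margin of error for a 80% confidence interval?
Margin of error = 0.59

Margin of error = z* · σ/√n
= 1.282 · 9.6/√429
= 1.282 · 9.6/20.7123
= 0.59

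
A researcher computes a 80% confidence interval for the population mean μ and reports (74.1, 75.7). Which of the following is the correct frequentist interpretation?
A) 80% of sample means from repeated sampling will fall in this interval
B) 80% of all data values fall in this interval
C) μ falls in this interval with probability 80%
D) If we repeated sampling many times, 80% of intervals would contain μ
D

A) Wrong — coverage applies to intervals containing μ, not to future x̄ values.
B) Wrong — a CI is about the parameter μ, not individual data values.
C) Wrong — μ is fixed; the randomness lives in the interval, not in μ.
D) Correct — this is the frequentist long-run coverage interpretation.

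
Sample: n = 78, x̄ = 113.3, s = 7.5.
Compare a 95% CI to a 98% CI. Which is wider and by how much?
98% CI is wider by 0.66

df = 77
95% CI: t* = 1.991, (111.61, 114.99), width = 2 · t* · s/√n = 3.38
98% CI: t* = 2.376, (111.28, 115.32), width = 2 · t* · s/√n = 4.04

The 98% CI is wider by 4.04 - 3.38 = 0.66.
Higher confidence requires a wider interval.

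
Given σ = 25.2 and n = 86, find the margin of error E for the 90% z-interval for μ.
Margin of error = 4.47

Margin of error = z* · σ/√n
= 1.645 · 25.2/√86
= 1.645 · 25.2/9.2736
= 4.47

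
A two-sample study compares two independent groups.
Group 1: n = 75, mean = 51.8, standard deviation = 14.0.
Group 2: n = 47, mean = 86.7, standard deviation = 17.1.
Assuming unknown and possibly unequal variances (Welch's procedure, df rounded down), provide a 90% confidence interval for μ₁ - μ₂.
(-39.84, -29.96)

Difference: x̄₁ - x̄₂ = -34.90
SE = √(s₁²/n₁ + s₂²/n₂) = √(14.0²/75 + 17.1²/47) = 2.9723
df = 83.59 → 83 (Welch–Satterthwaite, rounded down)
t* = 1.663

CI: -34.90 ± 1.663 · 2.9723 = -34.90 ± 4.94 = (-39.84, -29.96)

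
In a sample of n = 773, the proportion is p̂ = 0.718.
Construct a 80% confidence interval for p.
(0.697, 0.739)

Proportion CI:
SE = √(p̂(1-p̂)/n) = √(0.718 · 0.282 / 773) = 0.01618

z* = 1.282
Margin = z* · SE = 1.282 · 0.01618 = 0.0207

CI: 0.718 ± 0.0207 = (0.697, 0.739)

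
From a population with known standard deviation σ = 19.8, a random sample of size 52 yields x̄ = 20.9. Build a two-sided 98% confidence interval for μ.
(14.51, 27.29)

z-interval (σ known):
z* = 2.326 for 98% confidence

Margin of error = z* · σ/√n = 2.326 · 19.8/√52 = 6.39

CI: (20.9 - 6.39, 20.9 + 6.39) = (14.51, 27.29)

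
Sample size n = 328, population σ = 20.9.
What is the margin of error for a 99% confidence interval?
Margin of error = 2.97

Margin of error = z* · σ/√n
= 2.576 · 20.9/√328
= 2.576 · 20.9/18.1108
= 2.97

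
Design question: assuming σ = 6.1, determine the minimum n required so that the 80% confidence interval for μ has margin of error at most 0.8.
n ≥ 96

For margin E ≤ 0.8:
n ≥ (z* · σ / E)²
n ≥ (1.282 · 6.1 / 0.8)²
n ≥ 95.56

Minimum n = 96 (rounding up)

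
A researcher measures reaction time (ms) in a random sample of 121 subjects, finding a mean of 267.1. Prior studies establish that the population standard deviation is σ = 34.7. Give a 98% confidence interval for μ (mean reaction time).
(259.76, 274.44)

z-interval (σ known):
z* = 2.326 for 98% confidence

Margin of error = z* · σ/√n = 2.326 · 34.7/√121 = 7.34

CI: (267.1 - 7.34, 267.1 + 7.34) = (259.76, 274.44)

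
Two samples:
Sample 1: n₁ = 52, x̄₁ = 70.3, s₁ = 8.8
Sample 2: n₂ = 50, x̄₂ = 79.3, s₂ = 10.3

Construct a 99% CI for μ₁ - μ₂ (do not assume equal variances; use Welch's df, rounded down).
(-13.99, -4.01)

Difference: x̄₁ - x̄₂ = -9.00
SE = √(s₁²/n₁ + s₂²/n₂) = √(8.8²/52 + 10.3²/50) = 1.9003
df = 96.33 → 96 (Welch–Satterthwaite, rounded down)
t* = 2.628

CI: -9.00 ± 2.628 · 1.9003 = -9.00 ± 4.99 = (-13.99, -4.01)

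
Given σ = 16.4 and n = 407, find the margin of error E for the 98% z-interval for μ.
Margin of error = 1.89

Margin of error = z* · σ/√n
= 2.326 · 16.4/√407
= 2.326 · 16.4/20.1742
= 1.89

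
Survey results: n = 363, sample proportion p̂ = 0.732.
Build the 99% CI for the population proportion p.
(0.672, 0.792)

Proportion CI:
SE = √(p̂(1-p̂)/n) = √(0.732 · 0.268 / 363) = 0.02325

z* = 2.576
Margin = z* · SE = 2.576 · 0.02325 = 0.0599

CI: 0.732 ± 0.0599 = (0.672, 0.792)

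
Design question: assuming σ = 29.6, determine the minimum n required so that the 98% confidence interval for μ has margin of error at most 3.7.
n ≥ 347

For margin E ≤ 3.7:
n ≥ (z* · σ / E)²
n ≥ (2.326 · 29.6 / 3.7)²
n ≥ 346.26

Minimum n = 347 (rounding up)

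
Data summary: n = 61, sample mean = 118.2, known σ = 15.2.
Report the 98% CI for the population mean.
(113.67, 122.73)

z-interval (σ known):
z* = 2.326 for 98% confidence

Margin of error = z* · σ/√n = 2.326 · 15.2/√61 = 4.53

CI: (118.2 - 4.53, 118.2 + 4.53) = (113.67, 122.73)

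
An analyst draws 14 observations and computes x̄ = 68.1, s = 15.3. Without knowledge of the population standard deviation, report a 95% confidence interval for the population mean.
(59.27, 76.93)

t-interval (σ unknown):
df = n - 1 = 13
t* = 2.160 for 95% confidence

Margin of error = t* · s/√n = 2.160 · 15.3/√14 = 8.83

CI: (59.27, 76.93)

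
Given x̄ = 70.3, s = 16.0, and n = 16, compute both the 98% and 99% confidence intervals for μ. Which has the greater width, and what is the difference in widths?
99% CI is wider by 2.76

df = 15
98% CI: t* = 2.602, (59.89, 80.71), width = 2 · t* · s/√n = 20.82
99% CI: t* = 2.947, (58.51, 82.09), width = 2 · t* · s/√n = 23.58

The 99% CI is wider by 23.58 - 20.82 = 2.76.
Higher confidence requires a wider interval.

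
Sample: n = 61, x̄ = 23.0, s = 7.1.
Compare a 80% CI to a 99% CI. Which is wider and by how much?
99% CI is wider by 2.48

df = 60
80% CI: t* = 1.296, (21.82, 24.18), width = 2 · t* · s/√n = 2.36
99% CI: t* = 2.660, (20.58, 25.42), width = 2 · t* · s/√n = 4.84

The 99% CI is wider by 4.84 - 2.36 = 2.48.
Higher confidence requires a wider interval.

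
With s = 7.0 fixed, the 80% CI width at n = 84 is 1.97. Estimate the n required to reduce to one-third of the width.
n ≈ 756

CI width ∝ 1/√n
To reduce width by factor 3, need √n to grow by 3 → need 3² = 9 times as many samples.

Current: n = 84, width = 1.97
New: n = 756, width ≈ 0.65

Width reduced by factor of 1.97/0.65 = 3.03.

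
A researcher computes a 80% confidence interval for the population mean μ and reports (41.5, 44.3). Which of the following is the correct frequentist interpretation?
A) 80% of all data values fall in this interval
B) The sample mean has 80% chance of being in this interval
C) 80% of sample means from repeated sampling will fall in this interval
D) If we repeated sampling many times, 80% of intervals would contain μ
D

A) Wrong — a CI is about the parameter μ, not individual data values.
B) Wrong — x̄ is observed and sits in the interval by construction.
C) Wrong — coverage applies to intervals containing μ, not to future x̄ values.
D) Correct — this is the frequentist long-run coverage interpretation.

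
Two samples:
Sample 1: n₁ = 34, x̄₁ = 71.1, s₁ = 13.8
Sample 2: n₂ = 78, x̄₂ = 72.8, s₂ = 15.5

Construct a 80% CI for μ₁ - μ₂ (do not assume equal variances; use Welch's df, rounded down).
(-5.51, 2.11)

Difference: x̄₁ - x̄₂ = -1.70
SE = √(s₁²/n₁ + s₂²/n₂) = √(13.8²/34 + 15.5²/78) = 2.9464
df = 70.18 → 70 (Welch–Satterthwaite, rounded down)
t* = 1.294

CI: -1.70 ± 1.294 · 2.9464 = -1.70 ± 3.81 = (-5.51, 2.11)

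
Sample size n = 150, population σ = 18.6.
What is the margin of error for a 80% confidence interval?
Margin of error = 1.95

Margin of error = z* · σ/√n
= 1.282 · 18.6/√150
= 1.282 · 18.6/12.2474
= 1.95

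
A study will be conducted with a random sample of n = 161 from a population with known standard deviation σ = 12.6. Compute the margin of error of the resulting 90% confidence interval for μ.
Margin of error = 1.63

Margin of error = z* · σ/√n
= 1.645 · 12.6/√161
= 1.645 · 12.6/12.6886
= 1.63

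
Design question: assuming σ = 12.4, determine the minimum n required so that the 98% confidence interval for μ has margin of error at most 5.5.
n ≥ 28

For margin E ≤ 5.5:
n ≥ (z* · σ / E)²
n ≥ (2.326 · 12.4 / 5.5)²
n ≥ 27.50

Minimum n = 28 (rounding up)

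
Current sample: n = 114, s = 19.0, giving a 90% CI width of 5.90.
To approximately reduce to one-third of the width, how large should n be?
n ≈ 1026

CI width ∝ 1/√n
To reduce width by factor 3, need √n to grow by 3 → need 3² = 9 times as many samples.

Current: n = 114, width = 5.90
New: n = 1026, width ≈ 1.95

Width reduced by factor of 5.90/1.95 = 3.03.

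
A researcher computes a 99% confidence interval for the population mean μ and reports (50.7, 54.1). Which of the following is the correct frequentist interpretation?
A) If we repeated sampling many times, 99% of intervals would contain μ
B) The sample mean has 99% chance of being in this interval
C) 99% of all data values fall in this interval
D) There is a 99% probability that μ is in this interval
A

A) Correct — this is the frequentist long-run coverage interpretation.
B) Wrong — x̄ is observed and sits in the interval by construction.
C) Wrong — a CI is about the parameter μ, not individual data values.
D) Wrong — μ is fixed; the randomness lives in the interval, not in μ.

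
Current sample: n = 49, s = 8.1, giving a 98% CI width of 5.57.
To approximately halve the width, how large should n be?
n ≈ 196

CI width ∝ 1/√n
To reduce width by factor 2, need √n to grow by 2 → need 2² = 4 times as many samples.

Current: n = 49, width = 5.57
New: n = 196, width ≈ 2.71

Width reduced by factor of 5.57/2.71 = 2.06.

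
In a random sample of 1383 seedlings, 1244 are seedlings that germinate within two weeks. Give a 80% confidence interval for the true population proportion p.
(0.889, 0.910)

Proportion CI:
p̂ = 1244/1383 = 0.89949
SE = √(p̂(1-p̂)/n) = √(0.89949 · 0.10051 / 1383) = 0.00809

z* = 1.282
Margin = z* · SE = 1.282 · 0.00809 = 0.0104

CI: 0.89949 ± 0.0104 = (0.889, 0.910)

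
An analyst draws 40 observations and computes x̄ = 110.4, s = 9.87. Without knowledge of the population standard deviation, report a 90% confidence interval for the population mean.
(107.77, 113.03)

t-interval (σ unknown):
df = n - 1 = 39
t* = 1.685 for 90% confidence

Margin of error = t* · s/√n = 1.685 · 9.87/√40 = 2.63

CI: (107.77, 113.03)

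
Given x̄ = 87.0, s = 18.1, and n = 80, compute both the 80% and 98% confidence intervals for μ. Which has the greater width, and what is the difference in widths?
98% CI is wider by 4.38

df = 79
80% CI: t* = 1.292, (84.39, 89.61), width = 2 · t* · s/√n = 5.23
98% CI: t* = 2.374, (82.20, 91.80), width = 2 · t* · s/√n = 9.61

The 98% CI is wider by 9.61 - 5.23 = 4.38.
Higher confidence requires a wider interval.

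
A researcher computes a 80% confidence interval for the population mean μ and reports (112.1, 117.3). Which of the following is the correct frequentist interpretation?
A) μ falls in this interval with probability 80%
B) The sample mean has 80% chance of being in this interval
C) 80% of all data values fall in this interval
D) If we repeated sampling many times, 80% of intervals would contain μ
D

A) Wrong — μ is fixed; the randomness lives in the interval, not in μ.
B) Wrong — x̄ is observed and sits in the interval by construction.
C) Wrong — a CI is about the parameter μ, not individual data values.
D) Correct — this is the frequentist long-run coverage interpretation.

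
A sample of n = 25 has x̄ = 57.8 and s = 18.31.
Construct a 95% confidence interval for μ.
(50.24, 65.36)

t-interval (σ unknown):
df = n - 1 = 24
t* = 2.064 for 95% confidence

Margin of error = t* · s/√n = 2.064 · 18.31/√25 = 7.56

CI: (50.24, 65.36)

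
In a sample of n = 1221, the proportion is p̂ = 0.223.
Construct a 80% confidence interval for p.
(0.208, 0.238)

Proportion CI:
SE = √(p̂(1-p̂)/n) = √(0.223 · 0.777 / 1221) = 0.01191

z* = 1.282
Margin = z* · SE = 1.282 · 0.01191 = 0.0153

CI: 0.223 ± 0.0153 = (0.208, 0.238)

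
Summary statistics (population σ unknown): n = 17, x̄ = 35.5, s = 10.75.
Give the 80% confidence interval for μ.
(32.01, 38.99)

t-interval (σ unknown):
df = n - 1 = 16
t* = 1.337 for 80% confidence

Margin of error = t* · s/√n = 1.337 · 10.75/√17 = 3.49

CI: (32.01, 38.99)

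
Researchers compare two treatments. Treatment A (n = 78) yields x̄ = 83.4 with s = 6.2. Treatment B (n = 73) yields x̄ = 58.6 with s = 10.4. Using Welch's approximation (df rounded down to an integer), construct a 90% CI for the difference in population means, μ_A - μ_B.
(22.47, 27.13)

Difference: x̄₁ - x̄₂ = 24.80
SE = √(s₁²/n₁ + s₂²/n₂) = √(6.2²/78 + 10.4²/73) = 1.4052
df = 115.88 → 115 (Welch–Satterthwaite, rounded down)
t* = 1.658

CI: 24.80 ± 1.658 · 1.4052 = 24.80 ± 2.33 = (22.47, 27.13)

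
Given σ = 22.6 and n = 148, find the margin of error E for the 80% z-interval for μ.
Margin of error = 2.38

Margin of error = z* · σ/√n
= 1.282 · 22.6/√148
= 1.282 · 22.6/12.1655
= 2.38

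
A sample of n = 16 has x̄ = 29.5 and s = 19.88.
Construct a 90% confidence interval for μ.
(20.79, 38.21)

t-interval (σ unknown):
df = n - 1 = 15
t* = 1.753 for 90% confidence

Margin of error = t* · s/√n = 1.753 · 19.88/√16 = 8.71

CI: (20.79, 38.21)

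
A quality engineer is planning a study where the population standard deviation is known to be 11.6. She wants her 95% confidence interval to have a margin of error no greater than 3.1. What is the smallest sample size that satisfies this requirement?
n ≥ 54

For margin E ≤ 3.1:
n ≥ (z* · σ / E)²
n ≥ (1.960 · 11.6 / 3.1)²
n ≥ 53.79

Minimum n = 54 (rounding up)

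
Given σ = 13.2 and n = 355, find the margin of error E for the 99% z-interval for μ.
Margin of error = 1.80

Margin of error = z* · σ/√n
= 2.576 · 13.2/√355
= 2.576 · 13.2/18.8414
= 1.80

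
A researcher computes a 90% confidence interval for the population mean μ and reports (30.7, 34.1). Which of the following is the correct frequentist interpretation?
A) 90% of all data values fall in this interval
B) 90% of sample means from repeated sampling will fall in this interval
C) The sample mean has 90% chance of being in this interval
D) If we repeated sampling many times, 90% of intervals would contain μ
D

A) Wrong — a CI is about the parameter μ, not individual data values.
B) Wrong — coverage applies to intervals containing μ, not to future x̄ values.
C) Wrong — x̄ is observed and sits in the interval by construction.
D) Correct — this is the frequentist long-run coverage interpretation.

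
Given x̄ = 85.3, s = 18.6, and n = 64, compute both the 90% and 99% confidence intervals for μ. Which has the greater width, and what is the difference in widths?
99% CI is wider by 4.59

df = 63
90% CI: t* = 1.669, (81.42, 89.18), width = 2 · t* · s/√n = 7.76
99% CI: t* = 2.656, (79.12, 91.48), width = 2 · t* · s/√n = 12.35

The 99% CI is wider by 12.35 - 7.76 = 4.59.
Higher confidence requires a wider interval.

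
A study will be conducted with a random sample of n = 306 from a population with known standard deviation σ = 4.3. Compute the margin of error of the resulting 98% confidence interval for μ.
Margin of error = 0.57

Margin of error = z* · σ/√n
= 2.326 · 4.3/√306
= 2.326 · 4.3/17.4929
= 0.57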